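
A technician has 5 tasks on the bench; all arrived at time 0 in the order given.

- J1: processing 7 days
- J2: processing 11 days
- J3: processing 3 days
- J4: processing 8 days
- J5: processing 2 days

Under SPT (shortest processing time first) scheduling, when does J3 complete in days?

5

SPT (increasing processing time): J5 J3 J1 J4 J2.
J5: 0→2
J3: 2→5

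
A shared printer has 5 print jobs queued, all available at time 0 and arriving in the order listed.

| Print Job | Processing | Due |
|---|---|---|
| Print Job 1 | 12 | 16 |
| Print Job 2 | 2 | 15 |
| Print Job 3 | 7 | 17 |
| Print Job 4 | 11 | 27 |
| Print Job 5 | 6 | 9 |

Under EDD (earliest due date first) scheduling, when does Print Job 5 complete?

6

EDD (increasing due date): Print Job 5 Print Job 2 Print Job 1 Print Job 3 Print Job 4.
Print Job 5: 0→6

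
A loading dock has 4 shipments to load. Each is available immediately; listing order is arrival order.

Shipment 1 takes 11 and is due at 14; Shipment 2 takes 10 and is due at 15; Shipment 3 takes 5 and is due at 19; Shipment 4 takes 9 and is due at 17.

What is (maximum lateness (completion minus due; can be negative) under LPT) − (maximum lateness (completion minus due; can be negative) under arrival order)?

LPT (decreasing processing time): Shipment 1 Shipment 2 Shipment 4 Shipment 3.
Shipment 1: 0→11, due 14, lateness -3
Shipment 2: 11→21, due 15, lateness 6
Shipment 4: 21→30, due 17, lateness 13
Shipment 3: 30→35, due 19, lateness 16
Maximum = 16.
FIFO (arrival order): Shipment 1 Shipment 2 Shipment 3 Shipment 4.
Shipment 1: 0→11, due 14, lateness -3
Shipment 2: 11→21, due 15, lateness 6
Shipment 3: 21→26, due 19, lateness 7
Shipment 4: 26→35, due 17, lateness 18
Maximum = 18.
Difference = 16 − 18 = -2.

-2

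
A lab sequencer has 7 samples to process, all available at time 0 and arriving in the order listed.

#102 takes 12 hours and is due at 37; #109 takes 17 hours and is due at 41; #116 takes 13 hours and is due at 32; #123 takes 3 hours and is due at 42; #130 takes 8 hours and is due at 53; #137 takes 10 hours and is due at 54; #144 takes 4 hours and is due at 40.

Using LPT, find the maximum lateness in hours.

25

LPT (decreasing processing time): #109 #116 #102 #137 #130 #144 #123.
#109: 0→17, due 41, lateness -24
#116: 17→30, due 32, lateness -2
#102: 30→42, due 37, lateness 5
#137: 42→52, due 54, lateness -2
#130: 52→60, due 53, lateness 7
#144: 60→64, due 40, lateness 24
#123: 64→67, due 42, lateness 25
Maximum = 25.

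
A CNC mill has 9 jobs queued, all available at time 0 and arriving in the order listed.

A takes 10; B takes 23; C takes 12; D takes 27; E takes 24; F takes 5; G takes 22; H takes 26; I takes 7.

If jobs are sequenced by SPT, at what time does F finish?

SPT (increasing processing time): F I A C G B E H D.
F: 0→5

5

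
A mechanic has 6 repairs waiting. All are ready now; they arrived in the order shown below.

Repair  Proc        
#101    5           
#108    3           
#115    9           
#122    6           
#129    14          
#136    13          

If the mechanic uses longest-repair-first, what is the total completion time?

LPT (decreasing processing time): #129 #136 #115 #122 #101 #108.
#129: 0→14
#136: 14→27
#115: 27→36
#122: 36→42
#101: 42→47
#108: 47→50
Sum = 14+27+36+42+47+50 = 216.

216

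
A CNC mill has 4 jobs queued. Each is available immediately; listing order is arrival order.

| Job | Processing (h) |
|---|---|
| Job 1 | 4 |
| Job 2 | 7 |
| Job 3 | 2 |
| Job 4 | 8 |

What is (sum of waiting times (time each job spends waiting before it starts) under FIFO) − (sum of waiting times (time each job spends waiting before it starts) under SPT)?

FIFO (arrival order): Job 1 Job 2 Job 3 Job 4.
Job 1: waits 0, runs 0→4
Job 2: waits 4, runs 4→11
Job 3: waits 11, runs 11→13
Job 4: waits 13, runs 13→21
Sum = 0+4+11+13 = 28.
SPT (increasing processing time): Job 3 Job 1 Job 2 Job 4.
Job 3: waits 0, runs 0→2
Job 1: waits 2, runs 2→6
Job 2: waits 6, runs 6→13
Job 4: waits 13, runs 13→21
Sum = 0+2+6+13 = 21.
Difference = 28 − 21 = 7.

7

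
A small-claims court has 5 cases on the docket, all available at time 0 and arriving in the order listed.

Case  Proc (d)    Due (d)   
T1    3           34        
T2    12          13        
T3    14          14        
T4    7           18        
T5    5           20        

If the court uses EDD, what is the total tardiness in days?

52

EDD (increasing due date): T2 T3 T4 T5 T1.
T2: 0→12, due 13, tardiness 0
T3: 12→26, due 14, tardiness 12
T4: 26→33, due 18, tardiness 15
T5: 33→38, due 20, tardiness 18
T1: 38→41, due 34, tardiness 7
Sum = 0+12+15+18+7 = 52.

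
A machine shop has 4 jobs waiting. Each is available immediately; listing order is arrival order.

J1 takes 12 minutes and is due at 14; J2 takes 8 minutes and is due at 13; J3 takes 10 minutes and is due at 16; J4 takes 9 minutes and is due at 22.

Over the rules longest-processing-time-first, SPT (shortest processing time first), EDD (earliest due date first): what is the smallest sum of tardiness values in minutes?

LPT (decreasing processing time): J1 J3 J4 J2.
J1: 0→12, due 14, tardiness 0
J3: 12→22, due 16, tardiness 6
J4: 22→31, due 22, tardiness 9
J2: 31→39, due 13, tardiness 26
Sum = 0+6+9+26 = 41.
SPT (increasing processing time): J2 J4 J3 J1.
J2: 0→8, due 13, tardiness 0
J4: 8→17, due 22, tardiness 0
J3: 17→27, due 16, tardiness 11
J1: 27→39, due 14, tardiness 25
Sum = 0+0+11+25 = 36.
EDD (increasing due date): J2 J1 J3 J4.
J2: 0→8, due 13, tardiness 0
J1: 8→20, due 14, tardiness 6
J3: 20→30, due 16, tardiness 14
J4: 30→39, due 22, tardiness 17
Sum = 0+6+14+17 = 37.
LPT 41, SPT 36, EDD 37 → minimum 36.

36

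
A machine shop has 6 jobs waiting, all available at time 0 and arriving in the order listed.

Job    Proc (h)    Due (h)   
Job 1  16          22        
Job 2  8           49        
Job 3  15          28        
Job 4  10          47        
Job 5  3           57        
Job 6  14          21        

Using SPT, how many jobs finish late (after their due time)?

3

SPT (increasing processing time): Job 5 Job 2 Job 4 Job 6 Job 3 Job 1.
Job 5: 0→3, due 57, tardiness 0
Job 2: 3→11, due 49, tardiness 0
Job 4: 11→21, due 47, tardiness 0
Job 6: 21→35, due 21, tardiness 14
Job 3: 35→50, due 28, tardiness 22
Job 1: 50→66, due 22, tardiness 44
Late jobs: 3.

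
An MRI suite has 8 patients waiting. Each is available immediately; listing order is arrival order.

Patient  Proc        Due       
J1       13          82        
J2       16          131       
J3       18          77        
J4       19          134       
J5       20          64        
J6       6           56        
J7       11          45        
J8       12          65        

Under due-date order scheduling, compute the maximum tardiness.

0

EDD (increasing due date): J7 J6 J5 J8 J3 J1 J2 J4.
J7: 0→11, due 45, tardiness 0
J6: 11→17, due 56, tardiness 0
J5: 17→37, due 64, tardiness 0
J8: 37→49, due 65, tardiness 0
J3: 49→67, due 77, tardiness 0
J1: 67→80, due 82, tardiness 0
J2: 80→96, due 131, tardiness 0
J4: 96→115, due 134, tardiness 0
Maximum = 0.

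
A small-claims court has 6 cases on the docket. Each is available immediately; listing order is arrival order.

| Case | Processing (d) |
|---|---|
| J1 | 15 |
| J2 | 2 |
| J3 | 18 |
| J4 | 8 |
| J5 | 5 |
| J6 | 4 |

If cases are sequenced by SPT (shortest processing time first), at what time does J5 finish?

SPT (increasing processing time): J2 J6 J5 J4 J1 J3.
J2: 0→2
J6: 2→6
J5: 6→11

11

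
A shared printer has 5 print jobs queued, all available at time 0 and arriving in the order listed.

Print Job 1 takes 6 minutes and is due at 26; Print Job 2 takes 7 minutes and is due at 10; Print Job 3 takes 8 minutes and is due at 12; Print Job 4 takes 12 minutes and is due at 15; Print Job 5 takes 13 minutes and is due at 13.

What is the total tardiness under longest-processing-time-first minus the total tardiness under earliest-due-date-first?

18

LPT (decreasing processing time): Print Job 5 Print Job 4 Print Job 3 Print Job 2 Print Job 1.
Print Job 5: 0→13, due 13, tardiness 0
Print Job 4: 13→25, due 15, tardiness 10
Print Job 3: 25→33, due 12, tardiness 21
Print Job 2: 33→40, due 10, tardiness 30
Print Job 1: 40→46, due 26, tardiness 20
Sum = 0+10+21+30+20 = 81.
EDD (increasing due date): Print Job 2 Print Job 3 Print Job 5 Print Job 4 Print Job 1.
Print Job 2: 0→7, due 10, tardiness 0
Print Job 3: 7→15, due 12, tardiness 3
Print Job 5: 15→28, due 13, tardiness 15
Print Job 4: 28→40, due 15, tardiness 25
Print Job 1: 40→46, due 26, tardiness 20
Sum = 0+3+15+25+20 = 63.
Difference = 81 − 63 = 18.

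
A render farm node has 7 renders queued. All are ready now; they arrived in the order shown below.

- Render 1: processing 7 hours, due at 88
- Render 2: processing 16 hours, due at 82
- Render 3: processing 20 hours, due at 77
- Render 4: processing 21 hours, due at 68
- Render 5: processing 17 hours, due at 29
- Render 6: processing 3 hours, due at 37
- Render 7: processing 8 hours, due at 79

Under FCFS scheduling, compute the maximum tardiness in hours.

52

FIFO (arrival order): Render 1 Render 2 Render 3 Render 4 Render 5 Render 6 Render 7.
Render 1: 0→7, due 88, tardiness 0
Render 2: 7→23, due 82, tardiness 0
Render 3: 23→43, due 77, tardiness 0
Render 4: 43→64, due 68, tardiness 0
Render 5: 64→81, due 29, tardiness 52
Render 6: 81→84, due 37, tardiness 47
Render 7: 84→92, due 79, tardiness 13
Maximum = 52.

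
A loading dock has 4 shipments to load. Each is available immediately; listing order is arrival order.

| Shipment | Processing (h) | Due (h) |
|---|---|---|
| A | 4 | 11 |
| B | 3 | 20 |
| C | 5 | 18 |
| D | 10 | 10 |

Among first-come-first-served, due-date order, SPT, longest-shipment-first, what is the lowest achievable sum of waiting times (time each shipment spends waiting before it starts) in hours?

22

FIFO (arrival order): A B C D.
A: waits 0, runs 0→4
B: waits 4, runs 4→7
C: waits 7, runs 7→12
D: waits 12, runs 12→22
Sum = 0+4+7+12 = 23.
EDD (increasing due date): D A C B.
D: waits 0, runs 0→10
A: waits 10, runs 10→14
C: waits 14, runs 14→19
B: waits 19, runs 19→22
Sum = 0+10+14+19 = 43.
SPT (increasing processing time): B A C D.
B: waits 0, runs 0→3
A: waits 3, runs 3→7
C: waits 7, runs 7→12
D: waits 12, runs 12→22
Sum = 0+3+7+12 = 22.
LPT (decreasing processing time): D C A B.
D: waits 0, runs 0→10
C: waits 10, runs 10→15
A: waits 15, runs 15→19
B: waits 19, runs 19→22
Sum = 0+10+15+19 = 44.
FIFO 23, EDD 43, SPT 22, LPT 44 → minimum 22.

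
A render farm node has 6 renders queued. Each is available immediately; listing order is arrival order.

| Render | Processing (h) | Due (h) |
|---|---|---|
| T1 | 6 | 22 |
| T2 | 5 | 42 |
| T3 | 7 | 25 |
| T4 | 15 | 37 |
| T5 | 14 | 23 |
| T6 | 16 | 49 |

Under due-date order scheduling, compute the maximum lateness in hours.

14

EDD (increasing due date): T1 T5 T3 T4 T2 T6.
T1: 0→6, due 22, lateness -16
T5: 6→20, due 23, lateness -3
T3: 20→27, due 25, lateness 2
T4: 27→42, due 37, lateness 5
T2: 42→47, due 42, lateness 5
T6: 47→63, due 49, lateness 14
Maximum = 14.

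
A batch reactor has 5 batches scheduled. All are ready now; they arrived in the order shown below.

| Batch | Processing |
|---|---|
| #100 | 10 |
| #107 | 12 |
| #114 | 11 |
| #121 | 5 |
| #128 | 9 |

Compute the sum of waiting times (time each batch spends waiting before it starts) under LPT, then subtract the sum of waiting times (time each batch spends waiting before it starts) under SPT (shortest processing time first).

32

LPT (decreasing processing time): #107 #114 #100 #128 #121.
#107: waits 0, runs 0→12
#114: waits 12, runs 12→23
#100: waits 23, runs 23→33
#128: waits 33, runs 33→42
#121: waits 42, runs 42→47
Sum = 0+12+23+33+42 = 110.
SPT (increasing processing time): #121 #128 #100 #114 #107.
#121: waits 0, runs 0→5
#128: waits 5, runs 5→14
#100: waits 14, runs 14→24
#114: waits 24, runs 24→35
#107: waits 35, runs 35→47
Sum = 0+5+14+24+35 = 78.
Difference = 110 − 78 = 32.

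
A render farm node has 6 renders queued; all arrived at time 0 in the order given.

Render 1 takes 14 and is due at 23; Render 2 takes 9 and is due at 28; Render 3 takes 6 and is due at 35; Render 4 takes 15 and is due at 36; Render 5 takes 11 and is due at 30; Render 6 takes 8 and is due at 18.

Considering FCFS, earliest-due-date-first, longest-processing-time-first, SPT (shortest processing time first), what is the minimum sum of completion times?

FIFO (arrival order): Render 1 Render 2 Render 3 Render 4 Render 5 Render 6.
Render 1: 0→14
Render 2: 14→23
Render 3: 23→29
Render 4: 29→44
Render 5: 44→55
Render 6: 55→63
Sum = 14+23+29+44+55+63 = 228.
EDD (increasing due date): Render 6 Render 1 Render 2 Render 5 Render 3 Render 4.
Render 6: 0→8
Render 1: 8→22
Render 2: 22→31
Render 5: 31→42
Render 3: 42→48
Render 4: 48→63
Sum = 8+22+31+42+48+63 = 214.
LPT (decreasing processing time): Render 4 Render 1 Render 5 Render 2 Render 6 Render 3.
Render 4: 0→15
Render 1: 15→29
Render 5: 29→40
Render 2: 40→49
Render 6: 49→57
Render 3: 57→63
Sum = 15+29+40+49+57+63 = 253.
SPT (increasing processing time): Render 3 Render 6 Render 2 Render 5 Render 1 Render 4.
Render 3: 0→6
Render 6: 6→14
Render 2: 14→23
Render 5: 23→34
Render 1: 34→48
Render 4: 48→63
Sum = 6+14+23+34+48+63 = 188.
FIFO 228, EDD 214, LPT 253, SPT 188 → minimum 188.

188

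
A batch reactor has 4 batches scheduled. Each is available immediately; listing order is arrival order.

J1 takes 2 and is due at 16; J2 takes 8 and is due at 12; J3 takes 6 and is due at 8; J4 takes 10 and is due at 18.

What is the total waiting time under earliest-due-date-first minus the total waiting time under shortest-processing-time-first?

10

EDD (increasing due date): J3 J2 J1 J4.
J3: waits 0, runs 0→6
J2: waits 6, runs 6→14
J1: waits 14, runs 14→16
J4: waits 16, runs 16→26
Sum = 0+6+14+16 = 36.
SPT (increasing processing time): J1 J3 J2 J4.
J1: waits 0, runs 0→2
J3: waits 2, runs 2→8
J2: waits 8, runs 8→16
J4: waits 16, runs 16→26
Sum = 0+2+8+16 = 26.
Difference = 36 − 26 = 10.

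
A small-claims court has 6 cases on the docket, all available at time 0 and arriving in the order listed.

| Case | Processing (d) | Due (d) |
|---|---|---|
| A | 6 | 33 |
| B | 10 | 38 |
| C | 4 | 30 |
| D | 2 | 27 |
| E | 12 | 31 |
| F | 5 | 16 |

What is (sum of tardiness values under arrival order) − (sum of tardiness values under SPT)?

18

FIFO (arrival order): A B C D E F.
A: 0→6, due 33, tardiness 0
B: 6→16, due 38, tardiness 0
C: 16→20, due 30, tardiness 0
D: 20→22, due 27, tardiness 0
E: 22→34, due 31, tardiness 3
F: 34→39, due 16, tardiness 23
Sum = 0+0+0+0+3+23 = 26.
SPT (increasing processing time): D C F A B E.
D: 0→2, due 27, tardiness 0
C: 2→6, due 30, tardiness 0
F: 6→11, due 16, tardiness 0
A: 11→17, due 33, tardiness 0
B: 17→27, due 38, tardiness 0
E: 27→39, due 31, tardiness 8
Sum = 0+0+0+0+0+8 = 8.
Difference = 26 − 8 = 18.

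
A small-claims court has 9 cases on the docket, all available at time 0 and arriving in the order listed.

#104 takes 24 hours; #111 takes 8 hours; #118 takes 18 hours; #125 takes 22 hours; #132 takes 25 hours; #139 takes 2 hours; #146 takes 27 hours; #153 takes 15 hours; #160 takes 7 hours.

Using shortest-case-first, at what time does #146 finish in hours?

SPT (increasing processing time): #139 #160 #111 #153 #118 #125 #104 #132 #146.
#139: 0→2
#160: 2→9
#111: 9→17
#153: 17→32
#118: 32→50
#125: 50→72
#104: 72→96
#132: 96→121
#146: 121→148

148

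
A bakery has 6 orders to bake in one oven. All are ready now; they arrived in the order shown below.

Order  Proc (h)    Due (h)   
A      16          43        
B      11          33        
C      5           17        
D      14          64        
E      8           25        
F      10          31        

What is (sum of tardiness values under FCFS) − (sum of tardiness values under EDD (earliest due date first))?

69

FIFO (arrival order): A B C D E F.
A: 0→16, due 43, tardiness 0
B: 16→27, due 33, tardiness 0
C: 27→32, due 17, tardiness 15
D: 32→46, due 64, tardiness 0
E: 46→54, due 25, tardiness 29
F: 54→64, due 31, tardiness 33
Sum = 0+0+15+0+29+33 = 77.
EDD (increasing due date): C E F B A D.
C: 0→5, due 17, tardiness 0
E: 5→13, due 25, tardiness 0
F: 13→23, due 31, tardiness 0
B: 23→34, due 33, tardiness 1
A: 34→50, due 43, tardiness 7
D: 50→64, due 64, tardiness 0
Sum = 0+0+0+1+7+0 = 8.
Difference = 77 − 8 = 69.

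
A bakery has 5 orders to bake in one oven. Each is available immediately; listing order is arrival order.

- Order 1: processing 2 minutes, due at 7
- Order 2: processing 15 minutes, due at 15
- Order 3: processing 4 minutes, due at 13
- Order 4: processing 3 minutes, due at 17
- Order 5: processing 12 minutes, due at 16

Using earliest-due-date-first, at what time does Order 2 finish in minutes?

EDD (increasing due date): Order 1 Order 3 Order 2 Order 5 Order 4.
Order 1: 0→2
Order 3: 2→6
Order 2: 6→21

21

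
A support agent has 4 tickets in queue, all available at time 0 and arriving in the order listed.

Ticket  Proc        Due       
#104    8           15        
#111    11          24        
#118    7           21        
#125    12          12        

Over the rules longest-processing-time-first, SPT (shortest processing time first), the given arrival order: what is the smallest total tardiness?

28

LPT (decreasing processing time): #125 #111 #104 #118.
#125: 0→12, due 12, tardiness 0
#111: 12→23, due 24, tardiness 0
#104: 23→31, due 15, tardiness 16
#118: 31→38, due 21, tardiness 17
Sum = 0+0+16+17 = 33.
SPT (increasing processing time): #118 #104 #111 #125.
#118: 0→7, due 21, tardiness 0
#104: 7→15, due 15, tardiness 0
#111: 15→26, due 24, tardiness 2
#125: 26→38, due 12, tardiness 26
Sum = 0+0+2+26 = 28.
FIFO (arrival order): #104 #111 #118 #125.
#104: 0→8, due 15, tardiness 0
#111: 8→19, due 24, tardiness 0
#118: 19→26, due 21, tardiness 5
#125: 26→38, due 12, tardiness 26
Sum = 0+0+5+26 = 31.
LPT 33, SPT 28, FIFO 31 → minimum 28.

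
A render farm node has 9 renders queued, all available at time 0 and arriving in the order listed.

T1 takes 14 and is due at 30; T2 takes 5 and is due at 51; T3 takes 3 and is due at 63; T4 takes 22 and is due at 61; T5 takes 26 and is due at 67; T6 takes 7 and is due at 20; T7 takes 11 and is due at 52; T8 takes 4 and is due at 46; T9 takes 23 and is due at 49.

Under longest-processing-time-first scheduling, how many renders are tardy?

7

LPT (decreasing processing time): T5 T9 T4 T1 T7 T6 T2 T8 T3.
T5: 0→26, due 67, tardiness 0
T9: 26→49, due 49, tardiness 0
T4: 49→71, due 61, tardiness 10
T1: 71→85, due 30, tardiness 55
T7: 85→96, due 52, tardiness 44
T6: 96→103, due 20, tardiness 83
T2: 103→108, due 51, tardiness 57
T8: 108→112, due 46, tardiness 66
T3: 112→115, due 63, tardiness 52
Late renders: 7.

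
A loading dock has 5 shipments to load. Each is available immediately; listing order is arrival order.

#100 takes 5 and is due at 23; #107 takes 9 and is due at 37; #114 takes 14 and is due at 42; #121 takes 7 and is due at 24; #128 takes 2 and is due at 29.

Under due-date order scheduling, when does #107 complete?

23

EDD (increasing due date): #100 #121 #128 #107 #114.
#100: 0→5
#121: 5→12
#128: 12→14
#107: 14→23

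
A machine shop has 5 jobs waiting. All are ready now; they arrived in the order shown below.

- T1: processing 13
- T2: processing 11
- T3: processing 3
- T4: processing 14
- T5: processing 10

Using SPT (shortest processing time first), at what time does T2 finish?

24

SPT (increasing processing time): T3 T5 T2 T1 T4.
T3: 0→3
T5: 3→13
T2: 13→24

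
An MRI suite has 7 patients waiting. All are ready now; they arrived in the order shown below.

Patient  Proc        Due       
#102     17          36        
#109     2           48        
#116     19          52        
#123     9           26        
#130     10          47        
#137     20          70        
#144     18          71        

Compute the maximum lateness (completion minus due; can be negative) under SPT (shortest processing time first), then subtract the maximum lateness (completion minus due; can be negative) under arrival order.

1

SPT (increasing processing time): #109 #123 #130 #102 #144 #116 #137.
#109: 0→2, due 48, lateness -46
#123: 2→11, due 26, lateness -15
#130: 11→21, due 47, lateness -26
#102: 21→38, due 36, lateness 2
#144: 38→56, due 71, lateness -15
#116: 56→75, due 52, lateness 23
#137: 75→95, due 70, lateness 25
Maximum = 25.
FIFO (arrival order): #102 #109 #116 #123 #130 #137 #144.
#102: 0→17, due 36, lateness -19
#109: 17→19, due 48, lateness -29
#116: 19→38, due 52, lateness -14
#123: 38→47, due 26, lateness 21
#130: 47→57, due 47, lateness 10
#137: 57→77, due 70, lateness 7
#144: 77→95, due 71, lateness 24
Maximum = 24.
Difference = 25 − 24 = 1.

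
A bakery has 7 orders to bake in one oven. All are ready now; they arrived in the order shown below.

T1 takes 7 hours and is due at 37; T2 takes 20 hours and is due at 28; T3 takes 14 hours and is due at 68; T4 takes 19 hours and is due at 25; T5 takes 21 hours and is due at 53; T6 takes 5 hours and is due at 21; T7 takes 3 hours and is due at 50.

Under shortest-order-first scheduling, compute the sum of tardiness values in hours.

SPT (increasing processing time): T7 T6 T1 T3 T4 T2 T5.
T7: 0→3, due 50, tardiness 0
T6: 3→8, due 21, tardiness 0
T1: 8→15, due 37, tardiness 0
T3: 15→29, due 68, tardiness 0
T4: 29→48, due 25, tardiness 23
T2: 48→68, due 28, tardiness 40
T5: 68→89, due 53, tardiness 36
Sum = 0+0+0+0+23+40+36 = 99.

99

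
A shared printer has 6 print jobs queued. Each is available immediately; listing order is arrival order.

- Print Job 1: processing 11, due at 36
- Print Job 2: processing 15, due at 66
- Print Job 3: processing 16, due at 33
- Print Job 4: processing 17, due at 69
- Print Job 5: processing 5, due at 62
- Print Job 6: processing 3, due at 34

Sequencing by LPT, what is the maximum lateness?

LPT (decreasing processing time): Print Job 4 Print Job 3 Print Job 2 Print Job 1 Print Job 5 Print Job 6.
Print Job 4: 0→17, due 69, lateness -52
Print Job 3: 17→33, due 33, lateness 0
Print Job 2: 33→48, due 66, lateness -18
Print Job 1: 48→59, due 36, lateness 23
Print Job 5: 59→64, due 62, lateness 2
Print Job 6: 64→67, due 34, lateness 33
Maximum = 33.

33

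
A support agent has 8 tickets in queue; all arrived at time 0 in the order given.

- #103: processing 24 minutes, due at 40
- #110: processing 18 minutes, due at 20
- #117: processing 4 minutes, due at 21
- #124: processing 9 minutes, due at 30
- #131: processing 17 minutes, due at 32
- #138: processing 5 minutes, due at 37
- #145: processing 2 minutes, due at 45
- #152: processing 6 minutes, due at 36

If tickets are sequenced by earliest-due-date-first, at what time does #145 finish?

85

EDD (increasing due date): #110 #117 #124 #131 #152 #138 #103 #145.
#110: 0→18
#117: 18→22
#124: 22→31
#131: 31→48
#152: 48→54
#138: 54→59
#103: 59→83
#145: 83→85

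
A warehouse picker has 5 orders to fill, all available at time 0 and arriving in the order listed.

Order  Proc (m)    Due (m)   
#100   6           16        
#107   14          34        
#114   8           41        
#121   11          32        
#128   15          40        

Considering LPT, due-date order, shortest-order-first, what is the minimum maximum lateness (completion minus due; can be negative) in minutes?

LPT (decreasing processing time): #128 #107 #121 #114 #100.
#128: 0→15, due 40, lateness -25
#107: 15→29, due 34, lateness -5
#121: 29→40, due 32, lateness 8
#114: 40→48, due 41, lateness 7
#100: 48→54, due 16, lateness 38
Maximum = 38.
EDD (increasing due date): #100 #121 #107 #128 #114.
#100: 0→6, due 16, lateness -10
#121: 6→17, due 32, lateness -15
#107: 17→31, due 34, lateness -3
#128: 31→46, due 40, lateness 6
#114: 46→54, due 41, lateness 13
Maximum = 13.
SPT (increasing processing time): #100 #114 #121 #107 #128.
#100: 0→6, due 16, lateness -10
#114: 6→14, due 41, lateness -27
#121: 14→25, due 32, lateness -7
#107: 25→39, due 34, lateness 5
#128: 39→54, due 40, lateness 14
Maximum = 14.
LPT 38, EDD 13, SPT 14 → minimum 13.

13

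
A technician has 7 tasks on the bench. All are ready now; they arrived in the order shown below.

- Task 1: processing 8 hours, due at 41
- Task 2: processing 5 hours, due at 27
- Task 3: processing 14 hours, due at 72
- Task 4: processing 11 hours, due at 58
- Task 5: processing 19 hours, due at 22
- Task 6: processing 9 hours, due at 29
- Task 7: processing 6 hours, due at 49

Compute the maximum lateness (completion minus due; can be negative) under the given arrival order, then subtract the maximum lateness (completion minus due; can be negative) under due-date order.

33

FIFO (arrival order): Task 1 Task 2 Task 3 Task 4 Task 5 Task 6 Task 7.
Task 1: 0→8, due 41, lateness -33
Task 2: 8→13, due 27, lateness -14
Task 3: 13→27, due 72, lateness -45
Task 4: 27→38, due 58, lateness -20
Task 5: 38→57, due 22, lateness 35
Task 6: 57→66, due 29, lateness 37
Task 7: 66→72, due 49, lateness 23
Maximum = 37.
EDD (increasing due date): Task 5 Task 2 Task 6 Task 1 Task 7 Task 4 Task 3.
Task 5: 0→19, due 22, lateness -3
Task 2: 19→24, due 27, lateness -3
Task 6: 24→33, due 29, lateness 4
Task 1: 33→41, due 41, lateness 0
Task 7: 41→47, due 49, lateness -2
Task 4: 47→58, due 58, lateness 0
Task 3: 58→72, due 72, lateness 0
Maximum = 4.
Difference = 37 − 4 = 33.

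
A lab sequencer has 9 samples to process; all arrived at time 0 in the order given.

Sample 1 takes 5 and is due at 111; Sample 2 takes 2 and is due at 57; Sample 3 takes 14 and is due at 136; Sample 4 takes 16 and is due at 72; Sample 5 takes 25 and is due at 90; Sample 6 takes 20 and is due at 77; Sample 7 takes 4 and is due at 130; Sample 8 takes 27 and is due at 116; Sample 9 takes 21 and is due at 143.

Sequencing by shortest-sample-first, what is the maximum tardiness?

18

SPT (increasing processing time): Sample 2 Sample 7 Sample 1 Sample 3 Sample 4 Sample 6 Sample 9 Sample 5 Sample 8.
Sample 2: 0→2, due 57, tardiness 0
Sample 7: 2→6, due 130, tardiness 0
Sample 1: 6→11, due 111, tardiness 0
Sample 3: 11→25, due 136, tardiness 0
Sample 4: 25→41, due 72, tardiness 0
Sample 6: 41→61, due 77, tardiness 0
Sample 9: 61→82, due 143, tardiness 0
Sample 5: 82→107, due 90, tardiness 17
Sample 8: 107→134, due 116, tardiness 18
Maximum = 18.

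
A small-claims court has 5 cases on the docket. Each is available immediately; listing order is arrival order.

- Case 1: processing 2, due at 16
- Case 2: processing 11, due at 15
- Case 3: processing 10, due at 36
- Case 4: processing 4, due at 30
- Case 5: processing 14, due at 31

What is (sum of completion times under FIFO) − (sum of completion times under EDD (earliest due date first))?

-7

FIFO (arrival order): Case 1 Case 2 Case 3 Case 4 Case 5.
Case 1: 0→2
Case 2: 2→13
Case 3: 13→23
Case 4: 23→27
Case 5: 27→41
Sum = 2+13+23+27+41 = 106.
EDD (increasing due date): Case 2 Case 1 Case 4 Case 5 Case 3.
Case 2: 0→11
Case 1: 11→13
Case 4: 13→17
Case 5: 17→31
Case 3: 31→41
Sum = 11+13+17+31+41 = 113.
Difference = 106 − 113 = -7.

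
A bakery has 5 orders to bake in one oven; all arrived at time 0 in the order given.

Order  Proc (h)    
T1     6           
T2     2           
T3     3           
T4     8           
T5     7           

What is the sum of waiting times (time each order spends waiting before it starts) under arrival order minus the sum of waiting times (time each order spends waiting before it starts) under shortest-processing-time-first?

8

FIFO (arrival order): T1 T2 T3 T4 T5.
T1: waits 0, runs 0→6
T2: waits 6, runs 6→8
T3: waits 8, runs 8→11
T4: waits 11, runs 11→19
T5: waits 19, runs 19→26
Sum = 0+6+8+11+19 = 44.
SPT (increasing processing time): T2 T3 T1 T5 T4.
T2: waits 0, runs 0→2
T3: waits 2, runs 2→5
T1: waits 5, runs 5→11
T5: waits 11, runs 11→18
T4: waits 18, runs 18→26
Sum = 0+2+5+11+18 = 36.
Difference = 44 − 36 = 8.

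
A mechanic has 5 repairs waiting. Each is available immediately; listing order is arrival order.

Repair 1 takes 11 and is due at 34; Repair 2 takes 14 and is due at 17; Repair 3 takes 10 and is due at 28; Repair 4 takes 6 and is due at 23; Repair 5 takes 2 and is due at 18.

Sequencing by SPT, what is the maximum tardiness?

26

SPT (increasing processing time): Repair 5 Repair 4 Repair 3 Repair 1 Repair 2.
Repair 5: 0→2, due 18, tardiness 0
Repair 4: 2→8, due 23, tardiness 0
Repair 3: 8→18, due 28, tardiness 0
Repair 1: 18→29, due 34, tardiness 0
Repair 2: 29→43, due 17, tardiness 26
Maximum = 26.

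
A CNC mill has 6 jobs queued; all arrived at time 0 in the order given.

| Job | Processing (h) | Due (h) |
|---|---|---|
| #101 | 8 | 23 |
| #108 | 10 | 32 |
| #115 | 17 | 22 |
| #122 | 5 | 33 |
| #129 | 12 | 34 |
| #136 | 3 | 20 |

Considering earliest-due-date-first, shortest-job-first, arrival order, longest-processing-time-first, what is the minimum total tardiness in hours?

EDD (increasing due date): #136 #115 #101 #108 #122 #129.
#136: 0→3, due 20, tardiness 0
#115: 3→20, due 22, tardiness 0
#101: 20→28, due 23, tardiness 5
#108: 28→38, due 32, tardiness 6
#122: 38→43, due 33, tardiness 10
#129: 43→55, due 34, tardiness 21
Sum = 0+0+5+6+10+21 = 42.
SPT (increasing processing time): #136 #122 #101 #108 #129 #115.
#136: 0→3, due 20, tardiness 0
#122: 3→8, due 33, tardiness 0
#101: 8→16, due 23, tardiness 0
#108: 16→26, due 32, tardiness 0
#129: 26→38, due 34, tardiness 4
#115: 38→55, due 22, tardiness 33
Sum = 0+0+0+0+4+33 = 37.
FIFO (arrival order): #101 #108 #115 #122 #129 #136.
#101: 0→8, due 23, tardiness 0
#108: 8→18, due 32, tardiness 0
#115: 18→35, due 22, tardiness 13
#122: 35→40, due 33, tardiness 7
#129: 40→52, due 34, tardiness 18
#136: 52→55, due 20, tardiness 35
Sum = 0+0+13+7+18+35 = 73.
LPT (decreasing processing time): #115 #129 #108 #101 #122 #136.
#115: 0→17, due 22, tardiness 0
#129: 17→29, due 34, tardiness 0
#108: 29→39, due 32, tardiness 7
#101: 39→47, due 23, tardiness 24
#122: 47→52, due 33, tardiness 19
#136: 52→55, due 20, tardiness 35
Sum = 0+0+7+24+19+35 = 85.
EDD 42, SPT 37, FIFO 73, LPT 85 → minimum 37.

37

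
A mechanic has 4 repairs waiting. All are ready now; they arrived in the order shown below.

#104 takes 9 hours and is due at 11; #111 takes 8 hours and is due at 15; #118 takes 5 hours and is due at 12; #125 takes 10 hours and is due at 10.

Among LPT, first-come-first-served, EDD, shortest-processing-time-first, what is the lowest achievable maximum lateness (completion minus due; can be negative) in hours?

LPT (decreasing processing time): #125 #104 #111 #118.
#125: 0→10, due 10, lateness 0
#104: 10→19, due 11, lateness 8
#111: 19→27, due 15, lateness 12
#118: 27→32, due 12, lateness 20
Maximum = 20.
FIFO (arrival order): #104 #111 #118 #125.
#104: 0→9, due 11, lateness -2
#111: 9→17, due 15, lateness 2
#118: 17→22, due 12, lateness 10
#125: 22→32, due 10, lateness 22
Maximum = 22.
EDD (increasing due date): #125 #104 #118 #111.
#125: 0→10, due 10, lateness 0
#104: 10→19, due 11, lateness 8
#118: 19→24, due 12, lateness 12
#111: 24→32, due 15, lateness 17
Maximum = 17.
SPT (increasing processing time): #118 #111 #104 #125.
#118: 0→5, due 12, lateness -7
#111: 5→13, due 15, lateness -2
#104: 13→22, due 11, lateness 11
#125: 22→32, due 10, lateness 22
Maximum = 22.
LPT 20, FIFO 22, EDD 17, SPT 22 → minimum 17.

17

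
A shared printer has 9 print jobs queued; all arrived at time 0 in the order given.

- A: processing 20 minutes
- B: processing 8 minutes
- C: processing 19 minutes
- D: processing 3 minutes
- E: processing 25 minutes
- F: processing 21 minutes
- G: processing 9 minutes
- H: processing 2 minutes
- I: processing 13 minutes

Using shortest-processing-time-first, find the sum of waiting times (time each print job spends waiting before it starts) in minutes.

300

SPT (increasing processing time): H D B G I C A F E.
H: waits 0, runs 0→2
D: waits 2, runs 2→5
B: waits 5, runs 5→13
G: waits 13, runs 13→22
I: waits 22, runs 22→35
C: waits 35, runs 35→54
A: waits 54, runs 54→74
F: waits 74, runs 74→95
E: waits 95, runs 95→120
Sum = 0+2+5+13+22+35+54+74+95 = 300.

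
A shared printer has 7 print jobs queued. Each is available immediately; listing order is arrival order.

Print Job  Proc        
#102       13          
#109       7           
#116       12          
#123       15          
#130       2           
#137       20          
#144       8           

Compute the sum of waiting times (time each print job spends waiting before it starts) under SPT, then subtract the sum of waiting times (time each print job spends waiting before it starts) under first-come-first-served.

SPT (increasing processing time): #130 #109 #144 #116 #102 #123 #137.
#130: waits 0, runs 0→2
#109: waits 2, runs 2→9
#144: waits 9, runs 9→17
#116: waits 17, runs 17→29
#102: waits 29, runs 29→42
#123: waits 42, runs 42→57
#137: waits 57, runs 57→77
Sum = 0+2+9+17+29+42+57 = 156.
FIFO (arrival order): #102 #109 #116 #123 #130 #137 #144.
#102: waits 0, runs 0→13
#109: waits 13, runs 13→20
#116: waits 20, runs 20→32
#123: waits 32, runs 32→47
#130: waits 47, runs 47→49
#137: waits 49, runs 49→69
#144: waits 69, runs 69→77
Sum = 0+13+20+32+47+49+69 = 230.
Difference = 156 − 230 = -74.

-74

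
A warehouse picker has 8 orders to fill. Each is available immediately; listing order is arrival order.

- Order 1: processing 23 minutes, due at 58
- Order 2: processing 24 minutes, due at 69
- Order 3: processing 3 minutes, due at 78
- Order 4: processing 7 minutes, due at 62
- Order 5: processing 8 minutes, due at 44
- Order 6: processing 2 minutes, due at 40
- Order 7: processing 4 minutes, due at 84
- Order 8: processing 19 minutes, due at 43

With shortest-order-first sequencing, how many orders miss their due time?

2

SPT (increasing processing time): Order 6 Order 3 Order 7 Order 4 Order 5 Order 8 Order 1 Order 2.
Order 6: 0→2, due 40, tardiness 0
Order 3: 2→5, due 78, tardiness 0
Order 7: 5→9, due 84, tardiness 0
Order 4: 9→16, due 62, tardiness 0
Order 5: 16→24, due 44, tardiness 0
Order 8: 24→43, due 43, tardiness 0
Order 1: 43→66, due 58, tardiness 8
Order 2: 66→90, due 69, tardiness 21
Late orders: 2.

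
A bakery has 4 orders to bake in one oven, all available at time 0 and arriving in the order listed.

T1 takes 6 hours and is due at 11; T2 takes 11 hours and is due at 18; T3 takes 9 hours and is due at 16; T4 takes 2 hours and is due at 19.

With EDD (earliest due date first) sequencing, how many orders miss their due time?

2

EDD (increasing due date): T1 T3 T2 T4.
T1: 0→6, due 11, tardiness 0
T3: 6→15, due 16, tardiness 0
T2: 15→26, due 18, tardiness 8
T4: 26→28, due 19, tardiness 9
Late orders: 2.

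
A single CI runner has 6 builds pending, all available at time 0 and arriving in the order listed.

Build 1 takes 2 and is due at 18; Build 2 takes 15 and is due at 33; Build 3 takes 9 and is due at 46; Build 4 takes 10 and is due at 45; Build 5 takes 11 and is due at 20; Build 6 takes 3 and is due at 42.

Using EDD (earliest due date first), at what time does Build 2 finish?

EDD (increasing due date): Build 1 Build 5 Build 2 Build 6 Build 4 Build 3.
Build 1: 0→2
Build 5: 2→13
Build 2: 13→28

28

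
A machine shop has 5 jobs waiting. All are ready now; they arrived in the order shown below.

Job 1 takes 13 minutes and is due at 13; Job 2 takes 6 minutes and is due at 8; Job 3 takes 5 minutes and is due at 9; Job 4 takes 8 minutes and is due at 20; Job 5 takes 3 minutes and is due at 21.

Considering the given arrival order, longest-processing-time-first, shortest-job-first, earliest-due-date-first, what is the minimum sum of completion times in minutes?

FIFO (arrival order): Job 1 Job 2 Job 3 Job 4 Job 5.
Job 1: 0→13
Job 2: 13→19
Job 3: 19→24
Job 4: 24→32
Job 5: 32→35
Sum = 13+19+24+32+35 = 123.
LPT (decreasing processing time): Job 1 Job 4 Job 2 Job 3 Job 5.
Job 1: 0→13
Job 4: 13→21
Job 2: 21→27
Job 3: 27→32
Job 5: 32→35
Sum = 13+21+27+32+35 = 128.
SPT (increasing processing time): Job 5 Job 3 Job 2 Job 4 Job 1.
Job 5: 0→3
Job 3: 3→8
Job 2: 8→14
Job 4: 14→22
Job 1: 22→35
Sum = 3+8+14+22+35 = 82.
EDD (increasing due date): Job 2 Job 3 Job 1 Job 4 Job 5.
Job 2: 0→6
Job 3: 6→11
Job 1: 11→24
Job 4: 24→32
Job 5: 32→35
Sum = 6+11+24+32+35 = 108.
FIFO 123, LPT 128, SPT 82, EDD 108 → minimum 82.

82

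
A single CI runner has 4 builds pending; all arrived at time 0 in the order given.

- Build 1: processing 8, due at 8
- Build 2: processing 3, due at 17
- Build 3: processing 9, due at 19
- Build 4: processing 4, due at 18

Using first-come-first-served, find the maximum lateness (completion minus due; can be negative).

6

FIFO (arrival order): Build 1 Build 2 Build 3 Build 4.
Build 1: 0→8, due 8, lateness 0
Build 2: 8→11, due 17, lateness -6
Build 3: 11→20, due 19, lateness 1
Build 4: 20→24, due 18, lateness 6
Maximum = 6.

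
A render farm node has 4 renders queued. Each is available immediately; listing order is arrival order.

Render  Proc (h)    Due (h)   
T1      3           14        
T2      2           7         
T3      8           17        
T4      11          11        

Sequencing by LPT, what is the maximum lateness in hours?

LPT (decreasing processing time): T4 T3 T1 T2.
T4: 0→11, due 11, lateness 0
T3: 11→19, due 17, lateness 2
T1: 19→22, due 14, lateness 8
T2: 22→24, due 7, lateness 17
Maximum = 17.

17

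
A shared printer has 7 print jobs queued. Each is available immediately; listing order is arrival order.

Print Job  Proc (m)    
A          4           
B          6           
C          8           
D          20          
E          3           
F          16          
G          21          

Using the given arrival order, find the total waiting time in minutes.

FIFO (arrival order): A B C D E F G.
A: waits 0, runs 0→4
B: waits 4, runs 4→10
C: waits 10, runs 10→18
D: waits 18, runs 18→38
E: waits 38, runs 38→41
F: waits 41, runs 41→57
G: waits 57, runs 57→78
Sum = 0+4+10+18+38+41+57 = 168.

168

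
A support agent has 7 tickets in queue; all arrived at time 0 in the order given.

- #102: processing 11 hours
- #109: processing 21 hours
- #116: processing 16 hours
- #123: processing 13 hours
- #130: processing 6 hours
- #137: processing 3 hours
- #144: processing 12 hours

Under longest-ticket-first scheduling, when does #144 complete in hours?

LPT (decreasing processing time): #109 #116 #123 #144 #102 #130 #137.
#109: 0→21
#116: 21→37
#123: 37→50
#144: 50→62

62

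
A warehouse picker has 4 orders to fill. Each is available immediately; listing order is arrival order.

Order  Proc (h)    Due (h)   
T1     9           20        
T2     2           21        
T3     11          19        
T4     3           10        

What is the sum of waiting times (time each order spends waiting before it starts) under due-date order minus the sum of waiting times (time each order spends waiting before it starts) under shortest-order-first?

19

EDD (increasing due date): T4 T3 T1 T2.
T4: waits 0, runs 0→3
T3: waits 3, runs 3→14
T1: waits 14, runs 14→23
T2: waits 23, runs 23→25
Sum = 0+3+14+23 = 40.
SPT (increasing processing time): T2 T4 T1 T3.
T2: waits 0, runs 0→2
T4: waits 2, runs 2→5
T1: waits 5, runs 5→14
T3: waits 14, runs 14→25
Sum = 0+2+5+14 = 21.
Difference = 40 − 21 = 19.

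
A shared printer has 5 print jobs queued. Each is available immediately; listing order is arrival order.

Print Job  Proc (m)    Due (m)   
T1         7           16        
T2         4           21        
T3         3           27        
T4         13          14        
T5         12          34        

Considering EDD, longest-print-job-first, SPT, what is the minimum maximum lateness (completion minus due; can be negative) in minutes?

5

EDD (increasing due date): T4 T1 T2 T3 T5.
T4: 0→13, due 14, lateness -1
T1: 13→20, due 16, lateness 4
T2: 20→24, due 21, lateness 3
T3: 24→27, due 27, lateness 0
T5: 27→39, due 34, lateness 5
Maximum = 5.
LPT (decreasing processing time): T4 T5 T1 T2 T3.
T4: 0→13, due 14, lateness -1
T5: 13→25, due 34, lateness -9
T1: 25→32, due 16, lateness 16
T2: 32→36, due 21, lateness 15
T3: 36→39, due 27, lateness 12
Maximum = 16.
SPT (increasing processing time): T3 T2 T1 T5 T4.
T3: 0→3, due 27, lateness -24
T2: 3→7, due 21, lateness -14
T1: 7→14, due 16, lateness -2
T5: 14→26, due 34, lateness -8
T4: 26→39, due 14, lateness 25
Maximum = 25.
EDD 5, LPT 16, SPT 25 → minimum 5.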